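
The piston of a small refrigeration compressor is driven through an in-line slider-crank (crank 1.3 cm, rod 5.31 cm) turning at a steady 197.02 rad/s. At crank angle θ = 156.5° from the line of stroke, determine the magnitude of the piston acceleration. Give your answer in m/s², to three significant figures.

377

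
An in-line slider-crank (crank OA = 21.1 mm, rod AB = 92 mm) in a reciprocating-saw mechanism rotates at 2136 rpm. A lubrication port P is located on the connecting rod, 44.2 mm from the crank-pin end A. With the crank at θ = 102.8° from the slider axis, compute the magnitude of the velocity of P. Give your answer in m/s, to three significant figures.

ω = 223.7 rad/s.  Crank-pin speed |V_A| = rω = 4.7197 m/s, perpendicular to OA.
Rod angle: sinφ = −(r/L) sinθ ⇒ φ = -12.923°; ω_rod = −rω cosθ/√(L²−r²sin²θ) = +11.661 rad/s.
V_P = V_A + ω_rod × AP, with AP = 0.0442 m along the rod.
Components: V_Px = −rω sinθ − a·ω_rod·sinφ = -4.4871 m/s;  V_Py = rω cosθ + a·ω_rod·cosφ = -0.54328 m/s.
|V_P| = √(V_Px² + V_Py²) = 4.5199 m/s.

4.52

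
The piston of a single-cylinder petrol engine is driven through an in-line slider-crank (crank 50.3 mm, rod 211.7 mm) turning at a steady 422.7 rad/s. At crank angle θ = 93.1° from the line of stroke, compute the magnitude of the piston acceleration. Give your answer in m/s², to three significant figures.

ω = 422.7 rad/s
x(θ) = r cosθ + √(L² − r² sin²θ); with ω constant, a = ω²·d²x/dθ².
d²x/dθ² = −r cosθ − r²(cos2θ)/√u − r⁴ sin²2θ/(4u^{3/2}),  u = L² − r² sin²θ = 0.0422942 m².
Substituting r = 0.0503 m, L = 0.2117 m, θ = 93.1°: d²x/dθ² = +0.014949 m.
a = ω²·d²x/dθ² = (422.7)²·(+0.014949) = +2670.9 m/s²;  |a| = 2670.9 m/s².

2670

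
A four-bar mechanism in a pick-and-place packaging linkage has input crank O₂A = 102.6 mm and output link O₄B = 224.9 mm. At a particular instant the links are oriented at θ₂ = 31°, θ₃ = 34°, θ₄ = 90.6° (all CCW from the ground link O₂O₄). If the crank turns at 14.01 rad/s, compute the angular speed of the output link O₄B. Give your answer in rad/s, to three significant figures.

ω₂ = 14.01 rad/s
Differentiating the loop-closure r₂e^{iθ₂}+r₃e^{iθ₃}=r₁+r₄e^{iθ₄} gives r₂ω₂e^{iθ₂}+r₃ω₃e^{iθ₃}=r₄ω₄e^{iθ₄}.
Eliminating the other unknown: ω₄ = r₂ω₂ sin(θ₂−θ₃) / [r₄ sin(θ₄−θ₃)].
Numerator sine = -0.05234; denominator sine = +0.83485.
Result = 0.1026·14.01·(-0.05234) / (0.2249·(+0.83485)) = -0.40067 rad/s; magnitude 0.40067 rad/s.

0.401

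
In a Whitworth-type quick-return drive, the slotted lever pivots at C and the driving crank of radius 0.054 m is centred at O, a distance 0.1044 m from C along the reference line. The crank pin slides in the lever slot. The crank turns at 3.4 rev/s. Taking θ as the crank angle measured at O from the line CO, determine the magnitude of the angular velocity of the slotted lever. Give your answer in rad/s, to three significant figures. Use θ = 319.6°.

6.87

ω = 21.36 rad/s (from 3.4 rev/s).
Crank pin A relative to C: A = (d + r cosθ, r sinθ); lever angle φ = atan2(r sinθ, d + r cosθ).
Differentiating tanφ: φ̇ = rω(d cosθ + r)/(d² + r² + 2dr cosθ).
d² + r² + 2dr cosθ = |CA|² = 0.0224019 m²;  d cosθ + r = +0.1335 m.
|ω_lever| = |0.054·21.36·+0.1335| / 0.0224019 = 6.8749 rad/s.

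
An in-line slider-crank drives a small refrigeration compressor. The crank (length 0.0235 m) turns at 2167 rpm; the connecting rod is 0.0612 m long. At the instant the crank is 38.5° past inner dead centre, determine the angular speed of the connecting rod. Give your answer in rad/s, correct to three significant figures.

70.2

ω = 226.9 rad/s (converted from 2167 rpm).
The rod makes angle φ with the slider axis where L sinφ = r sinθ; differentiating, L cosφ·φ̇ = r ω cosθ.
L cosφ = √(L² − r² sin²θ) = 0.059426 m.
|ω_rod| = r ω |cosθ| / √(L² − r² sin²θ) = 0.0235·226.9·0.78261/0.059426 = 70.23 rad/s.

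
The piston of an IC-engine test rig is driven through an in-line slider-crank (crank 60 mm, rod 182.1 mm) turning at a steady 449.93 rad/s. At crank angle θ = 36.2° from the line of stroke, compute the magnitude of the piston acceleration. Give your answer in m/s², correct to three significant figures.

11100

ω = 449.9 rad/s
x(θ) = r cosθ + √(L² − r² sin²θ); with ω constant, a = ω²·d²x/dθ².
d²x/dθ² = −r cosθ − r²(cos2θ)/√u − r⁴ sin²2θ/(4u^{3/2}),  u = L² − r² sin²θ = 0.0319047 m².
Substituting r = 0.06 m, L = 0.1821 m, θ = 36.2°: d²x/dθ² = -0.055028 m.
a = ω²·d²x/dθ² = (449.9)²·(-0.055028) = -11140 m/s²;  |a| = 11140 m/s².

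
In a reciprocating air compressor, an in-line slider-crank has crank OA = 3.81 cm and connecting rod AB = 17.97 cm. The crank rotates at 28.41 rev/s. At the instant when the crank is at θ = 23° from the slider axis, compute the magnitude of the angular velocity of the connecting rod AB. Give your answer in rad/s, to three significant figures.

35.0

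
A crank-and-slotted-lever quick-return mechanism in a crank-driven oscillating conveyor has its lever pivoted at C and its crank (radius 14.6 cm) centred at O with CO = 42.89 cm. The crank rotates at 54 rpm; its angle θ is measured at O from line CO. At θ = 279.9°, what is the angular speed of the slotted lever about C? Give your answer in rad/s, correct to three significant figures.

ω = 5.655 rad/s (from 54 rpm).
Crank pin A relative to C: A = (d + r cosθ, r sinθ); lever angle φ = atan2(r sinθ, d + r cosθ).
Differentiating tanφ: φ̇ = rω(d cosθ + r)/(d² + r² + 2dr cosθ).
d² + r² + 2dr cosθ = |CA|² = 0.226803 m²;  d cosθ + r = +0.21974 m.
|ω_lever| = |0.146·5.655·+0.21974| / 0.226803 = 0.7999 rad/s.

0.800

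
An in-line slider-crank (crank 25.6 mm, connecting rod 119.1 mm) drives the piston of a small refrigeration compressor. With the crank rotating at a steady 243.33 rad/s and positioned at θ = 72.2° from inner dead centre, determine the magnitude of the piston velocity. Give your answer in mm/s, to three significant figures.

ω = 243.3 rad/s
For an in-line slider-crank, x = r cosθ + √(L² − r² sin²θ), so v = −rω sinθ·[1 + r cosθ/√(L² − r² sin²θ)].
With r = 0.0256 m, L = 0.1191 m, θ = 72.2°: √(L² − r² sin²θ) = 0.11658 m.
v = −0.0256·243.3·0.95213·[1 + 0.0256·0.30570/0.11658] = -6.3292 m/s.
|v| = 6.3292 m/s = 6329.2 mm/s.

6330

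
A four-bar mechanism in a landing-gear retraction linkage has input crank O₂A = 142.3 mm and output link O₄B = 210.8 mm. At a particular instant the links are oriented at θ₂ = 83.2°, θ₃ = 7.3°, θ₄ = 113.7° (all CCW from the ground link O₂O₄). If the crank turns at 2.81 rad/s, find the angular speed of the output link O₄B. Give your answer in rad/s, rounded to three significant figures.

1.92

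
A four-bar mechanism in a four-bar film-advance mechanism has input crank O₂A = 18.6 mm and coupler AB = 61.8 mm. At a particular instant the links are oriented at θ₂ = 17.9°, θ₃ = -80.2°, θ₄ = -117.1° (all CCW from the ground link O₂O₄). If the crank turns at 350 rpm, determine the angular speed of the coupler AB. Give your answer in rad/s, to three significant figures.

13.0

ω₂ = 36.65 rad/s (from 350 rpm).
Differentiating the loop-closure r₂e^{iθ₂}+r₃e^{iθ₃}=r₁+r₄e^{iθ₄} gives r₂ω₂e^{iθ₂}+r₃ω₃e^{iθ₃}=r₄ω₄e^{iθ₄}.
Eliminating the other unknown: ω₃ = r₂ω₂ sin(θ₄−θ₂) / [r₃ sin(θ₃−θ₄)].
Numerator sine = -0.70711; denominator sine = +0.60042.
Result = 0.0186·36.65·(-0.70711) / (0.0618·(+0.60042)) = -12.991 rad/s; magnitude 12.991 rad/s.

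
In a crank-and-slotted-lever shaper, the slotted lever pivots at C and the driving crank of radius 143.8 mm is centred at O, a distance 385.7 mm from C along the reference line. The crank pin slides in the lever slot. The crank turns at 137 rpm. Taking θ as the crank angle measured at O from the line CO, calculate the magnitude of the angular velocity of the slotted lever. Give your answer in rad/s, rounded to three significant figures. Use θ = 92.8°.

1.57

ω = 14.35 rad/s (from 137 rpm).
Crank pin A relative to C: A = (d + r cosθ, r sinθ); lever angle φ = atan2(r sinθ, d + r cosθ).
Differentiating tanφ: φ̇ = rω(d cosθ + r)/(d² + r² + 2dr cosθ).
d² + r² + 2dr cosθ = |CA|² = 0.164024 m²;  d cosθ + r = +0.12496 m.
|ω_lever| = |0.1438·14.35·+0.12496| / 0.164024 = 1.5717 rad/s.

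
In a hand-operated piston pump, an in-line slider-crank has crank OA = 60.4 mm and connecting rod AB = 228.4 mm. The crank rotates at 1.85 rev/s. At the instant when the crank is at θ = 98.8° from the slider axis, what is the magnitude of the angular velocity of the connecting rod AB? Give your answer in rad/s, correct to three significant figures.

0.487

ω = 11.62 rad/s (converted from 1.85 rev/s).
The rod makes angle φ with the slider axis where L sinφ = r sinθ; differentiating, L cosφ·φ̇ = r ω cosθ.
L cosφ = √(L² − r² sin²θ) = 0.22046 m.
|ω_rod| = r ω |cosθ| / √(L² − r² sin²θ) = 0.0604·11.62·0.15299/0.22046 = 0.4872 rad/s.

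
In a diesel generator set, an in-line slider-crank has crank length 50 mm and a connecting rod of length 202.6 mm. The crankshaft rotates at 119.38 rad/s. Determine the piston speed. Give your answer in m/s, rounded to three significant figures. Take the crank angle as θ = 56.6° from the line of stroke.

5.68

ω = 119.4 rad/s
For an in-line slider-crank, x = r cosθ + √(L² − r² sin²θ), so v = −rω sinθ·[1 + r cosθ/√(L² − r² sin²θ)].
With r = 0.05 m, L = 0.2026 m, θ = 56.6°: √(L² − r² sin²θ) = 0.19825 m.
v = −0.05·119.4·0.83485·[1 + 0.05·0.55048/0.19825] = -5.675 m/s.
|v| = 5.675 m/s.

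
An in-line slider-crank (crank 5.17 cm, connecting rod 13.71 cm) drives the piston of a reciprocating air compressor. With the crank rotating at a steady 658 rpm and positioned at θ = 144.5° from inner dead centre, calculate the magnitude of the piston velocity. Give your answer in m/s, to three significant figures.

1.42

ω = 2π·658/60 = 68.91 rad/s
For an in-line slider-crank, x = r cosθ + √(L² − r² sin²θ), so v = −rω sinθ·[1 + r cosθ/√(L² − r² sin²θ)].
With r = 0.0517 m, L = 0.1371 m, θ = 144.5°: √(L² − r² sin²θ) = 0.13377 m.
v = −0.0517·68.91·0.58070·[1 + 0.0517·-0.81412/0.13377] = -1.4178 m/s.
|v| = 1.4178 m/s.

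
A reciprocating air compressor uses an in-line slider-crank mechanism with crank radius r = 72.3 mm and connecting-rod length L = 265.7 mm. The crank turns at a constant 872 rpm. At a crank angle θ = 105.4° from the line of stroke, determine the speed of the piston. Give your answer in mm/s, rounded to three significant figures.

5890

ω = 2π·872/60 = 91.32 rad/s
For an in-line slider-crank, x = r cosθ + √(L² − r² sin²θ), so v = −rω sinθ·[1 + r cosθ/√(L² − r² sin²θ)].
With r = 0.0723 m, L = 0.2657 m, θ = 105.4°: √(L² − r² sin²θ) = 0.25639 m.
v = −0.0723·91.32·0.96410·[1 + 0.0723·-0.26556/0.25639] = -5.8884 m/s.
|v| = 5.8884 m/s = 5888.4 mm/s.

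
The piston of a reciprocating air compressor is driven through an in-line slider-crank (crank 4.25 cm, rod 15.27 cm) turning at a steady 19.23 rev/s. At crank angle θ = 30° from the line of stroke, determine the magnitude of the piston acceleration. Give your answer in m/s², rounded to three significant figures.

ω = 2π·19.2 = 120.8 rad/s
x(θ) = r cosθ + √(L² − r² sin²θ); with ω constant, a = ω²·d²x/dθ².
d²x/dθ² = −r cosθ − r²(cos2θ)/√u − r⁴ sin²2θ/(4u^{3/2}),  u = L² − r² sin²θ = 0.0228657 m².
Substituting r = 0.0425 m, L = 0.1527 m, θ = 30°: d²x/dθ² = -0.042955 m.
a = ω²·d²x/dθ² = (120.8)²·(-0.042955) = -627.1 m/s²;  |a| = 627.1 m/s².

627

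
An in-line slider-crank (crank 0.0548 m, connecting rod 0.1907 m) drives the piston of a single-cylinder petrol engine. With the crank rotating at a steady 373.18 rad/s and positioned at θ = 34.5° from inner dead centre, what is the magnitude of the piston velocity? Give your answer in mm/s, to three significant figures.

ω = 373.2 rad/s
For an in-line slider-crank, x = r cosθ + √(L² − r² sin²θ), so v = −rω sinθ·[1 + r cosθ/√(L² − r² sin²θ)].
With r = 0.0548 m, L = 0.1907 m, θ = 34.5°: √(L² − r² sin²θ) = 0.18816 m.
v = −0.0548·373.2·0.56641·[1 + 0.0548·0.82413/0.18816] = -14.363 m/s.
|v| = 14.363 m/s = 14363 mm/s.

14400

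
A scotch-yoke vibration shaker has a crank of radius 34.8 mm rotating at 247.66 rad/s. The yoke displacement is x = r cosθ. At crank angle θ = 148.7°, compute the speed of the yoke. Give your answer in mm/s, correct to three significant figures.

ω = 247.7 rad/s
x = r cosθ ⇒ ẋ = −rω sinθ.
|v| = rω|sinθ| = 0.0348·247.7·|sin 148.7°| = 4.4775 m/s = 4477.5 mm/s.

4480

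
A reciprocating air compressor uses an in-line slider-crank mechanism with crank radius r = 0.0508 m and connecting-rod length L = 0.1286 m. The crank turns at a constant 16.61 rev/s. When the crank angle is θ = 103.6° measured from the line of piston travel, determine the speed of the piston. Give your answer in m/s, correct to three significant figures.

ω = 2π·16.6 = 104.4 rad/s
For an in-line slider-crank, x = r cosθ + √(L² − r² sin²θ), so v = −rω sinθ·[1 + r cosθ/√(L² − r² sin²θ)].
With r = 0.0508 m, L = 0.1286 m, θ = 103.6°: √(L² − r² sin²θ) = 0.11874 m.
v = −0.0508·104.4·0.97196·[1 + 0.0508·-0.23514/0.11874] = -4.6346 m/s.
|v| = 4.6346 m/s.

4.63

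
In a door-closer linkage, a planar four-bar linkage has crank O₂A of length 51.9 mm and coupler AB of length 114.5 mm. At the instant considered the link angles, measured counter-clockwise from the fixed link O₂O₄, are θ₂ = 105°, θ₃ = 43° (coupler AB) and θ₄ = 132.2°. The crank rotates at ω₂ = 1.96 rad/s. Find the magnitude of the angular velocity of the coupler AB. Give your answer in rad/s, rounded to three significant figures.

ω₂ = 1.96 rad/s
Differentiating the loop-closure r₂e^{iθ₂}+r₃e^{iθ₃}=r₁+r₄e^{iθ₄} gives r₂ω₂e^{iθ₂}+r₃ω₃e^{iθ₃}=r₄ω₄e^{iθ₄}.
Eliminating the other unknown: ω₃ = r₂ω₂ sin(θ₄−θ₂) / [r₃ sin(θ₃−θ₄)].
Numerator sine = +0.45710; denominator sine = -0.99990.
Result = 0.0519·1.96·(+0.45710) / (0.1145·(-0.99990)) = -0.40613 rad/s; magnitude 0.40613 rad/s.

0.406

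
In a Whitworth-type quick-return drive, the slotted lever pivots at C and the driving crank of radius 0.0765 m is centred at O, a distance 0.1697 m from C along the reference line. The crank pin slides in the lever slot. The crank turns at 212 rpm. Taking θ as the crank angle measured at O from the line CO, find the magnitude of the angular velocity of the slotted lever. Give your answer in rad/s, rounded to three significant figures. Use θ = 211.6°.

9.22

ω = 22.2 rad/s (from 212 rpm).
Crank pin A relative to C: A = (d + r cosθ, r sinθ); lever angle φ = atan2(r sinθ, d + r cosθ).
Differentiating tanφ: φ̇ = rω(d cosθ + r)/(d² + r² + 2dr cosθ).
d² + r² + 2dr cosθ = |CA|² = 0.012536 m²;  d cosθ + r = -0.068038 m.
|ω_lever| = |0.0765·22.2·-0.068038| / 0.012536 = 9.2176 rad/s.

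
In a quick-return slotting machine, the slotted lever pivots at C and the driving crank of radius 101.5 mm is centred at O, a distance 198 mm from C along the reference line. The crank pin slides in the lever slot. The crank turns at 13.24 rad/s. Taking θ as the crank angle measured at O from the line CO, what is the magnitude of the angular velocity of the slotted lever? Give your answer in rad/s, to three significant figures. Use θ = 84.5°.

ω = 13.24 rad/s
Crank pin A relative to C: A = (d + r cosθ, r sinθ); lever angle φ = atan2(r sinθ, d + r cosθ).
Differentiating tanφ: φ̇ = rω(d cosθ + r)/(d² + r² + 2dr cosθ).
d² + r² + 2dr cosθ = |CA|² = 0.0533587 m²;  d cosθ + r = +0.12048 m.
|ω_lever| = |0.1015·13.24·+0.12048| / 0.0533587 = 3.0343 rad/s.

3.03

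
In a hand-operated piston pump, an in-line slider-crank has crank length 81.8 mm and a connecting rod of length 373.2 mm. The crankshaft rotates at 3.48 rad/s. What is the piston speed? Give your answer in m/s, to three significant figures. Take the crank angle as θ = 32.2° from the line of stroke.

0.180

ω = 3.48 rad/s
For an in-line slider-crank, x = r cosθ + √(L² − r² sin²θ), so v = −rω sinθ·[1 + r cosθ/√(L² − r² sin²θ)].
With r = 0.0818 m, L = 0.3732 m, θ = 32.2°: √(L² − r² sin²θ) = 0.37065 m.
v = −0.0818·3.48·0.53288·[1 + 0.0818·0.84619/0.37065] = -0.18002 m/s.
|v| = 0.18002 m/s.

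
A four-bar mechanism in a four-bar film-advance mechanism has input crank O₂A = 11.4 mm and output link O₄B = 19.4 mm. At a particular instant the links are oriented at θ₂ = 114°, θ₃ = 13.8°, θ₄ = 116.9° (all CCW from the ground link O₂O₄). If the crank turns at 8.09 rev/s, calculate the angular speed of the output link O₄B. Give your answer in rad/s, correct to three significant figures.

30.2

ω₂ = 50.83 rad/s (from 8.09 rev/s).
Differentiating the loop-closure r₂e^{iθ₂}+r₃e^{iθ₃}=r₁+r₄e^{iθ₄} gives r₂ω₂e^{iθ₂}+r₃ω₃e^{iθ₃}=r₄ω₄e^{iθ₄}.
Eliminating the other unknown: ω₄ = r₂ω₂ sin(θ₂−θ₃) / [r₄ sin(θ₄−θ₃)].
Numerator sine = +0.98420; denominator sine = +0.97398.
Result = 0.0114·50.83·(+0.98420) / (0.0194·(+0.97398)) = +30.183 rad/s; magnitude 30.183 rad/s.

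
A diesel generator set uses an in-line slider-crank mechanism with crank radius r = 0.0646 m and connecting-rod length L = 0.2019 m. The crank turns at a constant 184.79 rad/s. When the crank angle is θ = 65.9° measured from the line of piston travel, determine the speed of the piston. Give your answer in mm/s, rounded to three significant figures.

12400

ω = 184.8 rad/s
For an in-line slider-crank, x = r cosθ + √(L² − r² sin²θ), so v = −rω sinθ·[1 + r cosθ/√(L² − r² sin²θ)].
With r = 0.0646 m, L = 0.2019 m, θ = 65.9°: √(L² − r² sin²θ) = 0.1931 m.
v = −0.0646·184.8·0.91283·[1 + 0.0646·0.40833/0.1931] = -12.385 m/s.
|v| = 12.385 m/s = 12385 mm/s.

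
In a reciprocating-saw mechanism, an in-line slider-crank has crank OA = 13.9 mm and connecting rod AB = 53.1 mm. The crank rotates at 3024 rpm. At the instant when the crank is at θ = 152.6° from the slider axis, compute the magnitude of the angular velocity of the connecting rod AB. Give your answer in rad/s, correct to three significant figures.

74.1

ω = 316.7 rad/s (converted from 3024 rpm).
The rod makes angle φ with the slider axis where L sinφ = r sinθ; differentiating, L cosφ·φ̇ = r ω cosθ.
L cosφ = √(L² − r² sin²θ) = 0.052713 m.
|ω_rod| = r ω |cosθ| / √(L² − r² sin²θ) = 0.0139·316.7·0.88782/0.052713 = 74.136 rad/s.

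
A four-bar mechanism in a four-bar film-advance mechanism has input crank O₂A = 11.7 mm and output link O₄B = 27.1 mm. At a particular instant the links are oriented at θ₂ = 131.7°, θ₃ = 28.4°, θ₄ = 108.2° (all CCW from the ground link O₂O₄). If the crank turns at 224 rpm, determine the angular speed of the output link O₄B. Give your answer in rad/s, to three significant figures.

ω₂ = 23.46 rad/s (from 224 rpm).
Differentiating the loop-closure r₂e^{iθ₂}+r₃e^{iθ₃}=r₁+r₄e^{iθ₄} gives r₂ω₂e^{iθ₂}+r₃ω₃e^{iθ₃}=r₄ω₄e^{iθ₄}.
Eliminating the other unknown: ω₄ = r₂ω₂ sin(θ₂−θ₃) / [r₄ sin(θ₄−θ₃)].
Numerator sine = +0.97318; denominator sine = +0.98420.
Result = 0.0117·23.46·(+0.97318) / (0.0271·(+0.98420)) = +10.014 rad/s; magnitude 10.014 rad/s.

10.0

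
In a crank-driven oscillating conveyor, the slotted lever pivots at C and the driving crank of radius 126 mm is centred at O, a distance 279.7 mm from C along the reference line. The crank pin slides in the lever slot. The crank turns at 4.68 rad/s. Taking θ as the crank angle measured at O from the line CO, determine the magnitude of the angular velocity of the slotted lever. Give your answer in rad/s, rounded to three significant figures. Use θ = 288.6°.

1.09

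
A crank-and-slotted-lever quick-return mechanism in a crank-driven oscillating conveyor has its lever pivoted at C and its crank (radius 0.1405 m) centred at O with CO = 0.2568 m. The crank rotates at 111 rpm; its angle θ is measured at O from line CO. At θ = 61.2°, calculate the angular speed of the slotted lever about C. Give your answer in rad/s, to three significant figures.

ω = 11.62 rad/s (from 111 rpm).
Crank pin A relative to C: A = (d + r cosθ, r sinθ); lever angle φ = atan2(r sinθ, d + r cosθ).
Differentiating tanφ: φ̇ = rω(d cosθ + r)/(d² + r² + 2dr cosθ).
d² + r² + 2dr cosθ = |CA|² = 0.12045 m²;  d cosθ + r = +0.26421 m.
|ω_lever| = |0.1405·11.62·+0.26421| / 0.12045 = 3.5824 rad/s.

3.58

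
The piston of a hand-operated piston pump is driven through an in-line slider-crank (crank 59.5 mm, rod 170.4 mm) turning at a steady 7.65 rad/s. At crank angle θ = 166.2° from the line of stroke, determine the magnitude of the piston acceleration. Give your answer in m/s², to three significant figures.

ω = 7.65 rad/s
x(θ) = r cosθ + √(L² − r² sin²θ); with ω constant, a = ω²·d²x/dθ².
d²x/dθ² = −r cosθ − r²(cos2θ)/√u − r⁴ sin²2θ/(4u^{3/2}),  u = L² − r² sin²θ = 0.0288347 m².
Substituting r = 0.0595 m, L = 0.1704 m, θ = 166.2°: d²x/dθ² = +0.039169 m.
a = ω²·d²x/dθ² = (7.65)²·(+0.039169) = +2.2923 m/s²;  |a| = 2.2923 m/s².

2.29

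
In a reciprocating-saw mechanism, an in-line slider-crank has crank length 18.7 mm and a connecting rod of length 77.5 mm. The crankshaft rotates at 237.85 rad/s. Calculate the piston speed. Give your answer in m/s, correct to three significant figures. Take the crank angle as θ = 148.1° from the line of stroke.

1.86

ω = 237.8 rad/s
For an in-line slider-crank, x = r cosθ + √(L² − r² sin²θ), so v = −rω sinθ·[1 + r cosθ/√(L² − r² sin²θ)].
With r = 0.0187 m, L = 0.0775 m, θ = 148.1°: √(L² − r² sin²θ) = 0.076867 m.
v = −0.0187·237.8·0.52844·[1 + 0.0187·-0.84897/0.076867] = -1.8649 m/s.
|v| = 1.8649 m/s.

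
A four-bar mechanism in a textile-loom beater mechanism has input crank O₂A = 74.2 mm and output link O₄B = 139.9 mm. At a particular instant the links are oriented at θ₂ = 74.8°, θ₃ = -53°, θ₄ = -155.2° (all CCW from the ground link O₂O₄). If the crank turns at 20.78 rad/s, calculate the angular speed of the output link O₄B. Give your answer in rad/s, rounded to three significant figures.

ω₂ = 20.78 rad/s
Differentiating the loop-closure r₂e^{iθ₂}+r₃e^{iθ₃}=r₁+r₄e^{iθ₄} gives r₂ω₂e^{iθ₂}+r₃ω₃e^{iθ₃}=r₄ω₄e^{iθ₄}.
Eliminating the other unknown: ω₄ = r₂ω₂ sin(θ₂−θ₃) / [r₄ sin(θ₄−θ₃)].
Numerator sine = +0.79016; denominator sine = -0.97742.
Result = 0.0742·20.78·(+0.79016) / (0.1399·(-0.97742)) = -8.9097 rad/s; magnitude 8.9097 rad/s.

8.91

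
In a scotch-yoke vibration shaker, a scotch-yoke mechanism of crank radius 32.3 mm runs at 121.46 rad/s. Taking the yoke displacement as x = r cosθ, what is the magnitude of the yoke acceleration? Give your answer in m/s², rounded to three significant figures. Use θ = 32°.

ω = 121.5 rad/s
x = r cosθ ⇒ ẍ = −rω² cosθ (ω constant).
|a| = rω²|cosθ| = 0.0323·(121.5)²·|cos 32°| = 404.1 m/s².

404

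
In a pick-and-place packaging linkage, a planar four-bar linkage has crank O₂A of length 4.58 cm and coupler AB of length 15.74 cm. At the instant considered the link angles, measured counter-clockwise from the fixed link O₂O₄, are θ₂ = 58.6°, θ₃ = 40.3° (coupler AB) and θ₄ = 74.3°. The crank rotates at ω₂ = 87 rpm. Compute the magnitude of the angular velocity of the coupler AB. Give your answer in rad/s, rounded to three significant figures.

ω₂ = 9.111 rad/s (from 87 rpm).
Differentiating the loop-closure r₂e^{iθ₂}+r₃e^{iθ₃}=r₁+r₄e^{iθ₄} gives r₂ω₂e^{iθ₂}+r₃ω₃e^{iθ₃}=r₄ω₄e^{iθ₄}.
Eliminating the other unknown: ω₃ = r₂ω₂ sin(θ₄−θ₂) / [r₃ sin(θ₃−θ₄)].
Numerator sine = +0.27060; denominator sine = -0.55919.
Result = 0.0458·9.111·(+0.27060) / (0.1574·(-0.55919)) = -1.2828 rad/s; magnitude 1.2828 rad/s.

1.28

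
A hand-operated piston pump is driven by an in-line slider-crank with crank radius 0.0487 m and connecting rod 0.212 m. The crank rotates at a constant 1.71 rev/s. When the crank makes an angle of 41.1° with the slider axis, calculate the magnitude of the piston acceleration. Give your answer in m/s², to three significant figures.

4.43

ω = 2π·1.71 = 10.74 rad/s
x(θ) = r cosθ + √(L² − r² sin²θ); with ω constant, a = ω²·d²x/dθ².
d²x/dθ² = −r cosθ − r²(cos2θ)/√u − r⁴ sin²2θ/(4u^{3/2}),  u = L² − r² sin²θ = 0.0439191 m².
Substituting r = 0.0487 m, L = 0.212 m, θ = 41.1°: d²x/dθ² = -0.038384 m.
a = ω²·d²x/dθ² = (10.74)²·(-0.038384) = -4.4311 m/s²;  |a| = 4.4311 m/s².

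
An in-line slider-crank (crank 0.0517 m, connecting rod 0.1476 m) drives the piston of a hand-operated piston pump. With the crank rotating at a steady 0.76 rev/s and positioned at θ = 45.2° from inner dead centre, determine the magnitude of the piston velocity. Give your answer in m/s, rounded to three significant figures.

0.220

ω = 2π·0.76 = 4.775 rad/s
For an in-line slider-crank, x = r cosθ + √(L² − r² sin²θ), so v = −rω sinθ·[1 + r cosθ/√(L² − r² sin²θ)].
With r = 0.0517 m, L = 0.1476 m, θ = 45.2°: √(L² − r² sin²θ) = 0.14297 m.
v = −0.0517·4.775·0.70957·[1 + 0.0517·0.70463/0.14297] = -0.21981 m/s.
|v| = 0.21981 m/s.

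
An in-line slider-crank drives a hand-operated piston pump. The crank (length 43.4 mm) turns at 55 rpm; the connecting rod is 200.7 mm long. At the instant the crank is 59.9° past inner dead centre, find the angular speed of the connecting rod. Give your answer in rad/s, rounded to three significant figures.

0.636

ω = 5.76 rad/s (converted from 55 rpm).
The rod makes angle φ with the slider axis where L sinφ = r sinθ; differentiating, L cosφ·φ̇ = r ω cosθ.
L cosφ = √(L² − r² sin²θ) = 0.19716 m.
|ω_rod| = r ω |cosθ| / √(L² − r² sin²θ) = 0.0434·5.76·0.50151/0.19716 = 0.63584 rad/s.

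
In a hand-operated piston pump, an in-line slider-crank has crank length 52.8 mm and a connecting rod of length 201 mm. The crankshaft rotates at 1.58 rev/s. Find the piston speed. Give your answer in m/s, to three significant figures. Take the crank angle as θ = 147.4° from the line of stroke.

0.219

ω = 2π·1.58 = 9.927 rad/s
For an in-line slider-crank, x = r cosθ + √(L² − r² sin²θ), so v = −rω sinθ·[1 + r cosθ/√(L² − r² sin²θ)].
With r = 0.0528 m, L = 0.201 m, θ = 147.4°: √(L² − r² sin²θ) = 0.19898 m.
v = −0.0528·9.927·0.53877·[1 + 0.0528·-0.84245/0.19898] = -0.21927 m/s.
|v| = 0.21927 m/s.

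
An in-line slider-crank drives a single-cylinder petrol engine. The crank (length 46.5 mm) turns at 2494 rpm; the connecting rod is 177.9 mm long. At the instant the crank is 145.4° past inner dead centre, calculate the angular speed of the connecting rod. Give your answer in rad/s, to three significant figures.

ω = 261.2 rad/s (converted from 2494 rpm).
The rod makes angle φ with the slider axis where L sinφ = r sinθ; differentiating, L cosφ·φ̇ = r ω cosθ.
L cosφ = √(L² − r² sin²θ) = 0.17593 m.
|ω_rod| = r ω |cosθ| / √(L² − r² sin²θ) = 0.0465·261.2·0.82314/0.17593 = 56.821 rad/s.

56.8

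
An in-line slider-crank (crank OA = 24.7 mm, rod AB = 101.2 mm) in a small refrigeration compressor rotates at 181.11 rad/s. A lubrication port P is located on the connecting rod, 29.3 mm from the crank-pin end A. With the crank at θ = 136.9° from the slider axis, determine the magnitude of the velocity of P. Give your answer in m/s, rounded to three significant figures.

3.71

ω = 181.1 rad/s.  Crank-pin speed |V_A| = rω = 4.4734 m/s, perpendicular to OA.
Rod angle: sinφ = −(r/L) sinθ ⇒ φ = -9.600°; ω_rod = −rω cosθ/√(L²−r²sin²θ) = +32.734 rad/s.
V_P = V_A + ω_rod × AP, with AP = 0.0293 m along the rod.
Components: V_Px = −rω sinθ − a·ω_rod·sinφ = -2.8966 m/s;  V_Py = rω cosθ + a·ω_rod·cosφ = -2.3206 m/s.
|V_P| = √(V_Px² + V_Py²) = 3.7116 m/s.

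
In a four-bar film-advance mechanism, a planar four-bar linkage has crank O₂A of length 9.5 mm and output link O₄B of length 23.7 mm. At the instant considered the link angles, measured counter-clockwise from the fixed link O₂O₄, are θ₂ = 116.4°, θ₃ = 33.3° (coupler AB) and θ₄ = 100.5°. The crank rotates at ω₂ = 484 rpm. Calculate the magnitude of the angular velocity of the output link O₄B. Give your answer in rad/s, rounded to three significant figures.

21.9

ω₂ = 50.68 rad/s (from 484 rpm).
Differentiating the loop-closure r₂e^{iθ₂}+r₃e^{iθ₃}=r₁+r₄e^{iθ₄} gives r₂ω₂e^{iθ₂}+r₃ω₃e^{iθ₃}=r₄ω₄e^{iθ₄}.
Eliminating the other unknown: ω₄ = r₂ω₂ sin(θ₂−θ₃) / [r₄ sin(θ₄−θ₃)].
Numerator sine = +0.99276; denominator sine = +0.92186.
Result = 0.0095·50.68·(+0.99276) / (0.0237·(+0.92186)) = +21.879 rad/s; magnitude 21.879 rad/s.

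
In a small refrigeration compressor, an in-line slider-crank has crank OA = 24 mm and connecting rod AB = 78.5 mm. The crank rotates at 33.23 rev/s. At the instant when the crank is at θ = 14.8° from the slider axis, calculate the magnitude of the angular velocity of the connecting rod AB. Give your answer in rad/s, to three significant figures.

ω = 208.8 rad/s (converted from 33.23 rev/s).
The rod makes angle φ with the slider axis where L sinφ = r sinθ; differentiating, L cosφ·φ̇ = r ω cosθ.
L cosφ = √(L² − r² sin²θ) = 0.07826 m.
|ω_rod| = r ω |cosθ| / √(L² − r² sin²θ) = 0.024·208.8·0.96682/0.07826 = 61.905 rad/s.

61.9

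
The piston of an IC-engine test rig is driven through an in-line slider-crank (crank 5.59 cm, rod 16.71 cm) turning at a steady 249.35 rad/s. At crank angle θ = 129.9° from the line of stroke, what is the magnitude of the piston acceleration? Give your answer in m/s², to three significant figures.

ω = 249.3 rad/s
x(θ) = r cosθ + √(L² − r² sin²θ); with ω constant, a = ω²·d²x/dθ².
d²x/dθ² = −r cosθ − r²(cos2θ)/√u − r⁴ sin²2θ/(4u^{3/2}),  u = L² − r² sin²θ = 0.0260833 m².
Substituting r = 0.0559 m, L = 0.1671 m, θ = 129.9°: d²x/dθ² = +0.038722 m.
a = ω²·d²x/dθ² = (249.3)²·(+0.038722) = +2407.6 m/s²;  |a| = 2407.6 m/s².

2410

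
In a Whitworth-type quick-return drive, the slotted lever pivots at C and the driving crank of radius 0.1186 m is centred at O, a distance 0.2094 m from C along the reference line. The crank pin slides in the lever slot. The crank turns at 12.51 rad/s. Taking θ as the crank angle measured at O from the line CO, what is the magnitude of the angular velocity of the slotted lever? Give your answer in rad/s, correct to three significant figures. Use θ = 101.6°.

2.37

ω = 12.51 rad/s
Crank pin A relative to C: A = (d + r cosθ, r sinθ); lever angle φ = atan2(r sinθ, d + r cosθ).
Differentiating tanφ: φ̇ = rω(d cosθ + r)/(d² + r² + 2dr cosθ).
d² + r² + 2dr cosθ = |CA|² = 0.0479268 m²;  d cosθ + r = +0.076494 m.
|ω_lever| = |0.1186·12.51·+0.076494| / 0.0479268 = 2.3681 rad/s.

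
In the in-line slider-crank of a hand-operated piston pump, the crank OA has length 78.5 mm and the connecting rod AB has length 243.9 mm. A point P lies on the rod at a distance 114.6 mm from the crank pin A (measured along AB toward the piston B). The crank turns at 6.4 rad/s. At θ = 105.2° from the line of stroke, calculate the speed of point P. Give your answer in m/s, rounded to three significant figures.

0.470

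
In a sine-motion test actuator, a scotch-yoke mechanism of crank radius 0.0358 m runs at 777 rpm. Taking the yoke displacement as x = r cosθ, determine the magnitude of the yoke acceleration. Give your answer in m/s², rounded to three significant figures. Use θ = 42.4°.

ω = 81.37 rad/s (from 777 rpm).
x = r cosθ ⇒ ẍ = −rω² cosθ (ω constant).
|a| = rω²|cosθ| = 0.0358·(81.37)²·|cos 42.4°| = 175.03 m/s².

175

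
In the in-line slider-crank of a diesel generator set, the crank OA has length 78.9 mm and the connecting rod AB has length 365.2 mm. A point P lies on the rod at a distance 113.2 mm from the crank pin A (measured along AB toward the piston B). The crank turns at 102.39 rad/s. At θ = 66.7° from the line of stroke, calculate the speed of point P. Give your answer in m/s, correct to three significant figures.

7.93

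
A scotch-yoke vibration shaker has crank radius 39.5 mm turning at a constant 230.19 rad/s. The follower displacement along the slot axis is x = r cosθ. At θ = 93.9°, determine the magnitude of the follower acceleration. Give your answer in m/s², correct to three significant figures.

142

ω = 230.2 rad/s
x = r cosθ ⇒ ẍ = −rω² cosθ (ω constant).
|a| = rω²|cosθ| = 0.0395·(230.2)²·|cos 93.9°| = 142.36 m/s².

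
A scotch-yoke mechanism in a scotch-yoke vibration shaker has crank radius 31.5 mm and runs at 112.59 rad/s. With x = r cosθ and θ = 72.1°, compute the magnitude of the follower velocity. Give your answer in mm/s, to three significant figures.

ω = 112.6 rad/s
x = r cosθ ⇒ ẋ = −rω sinθ.
|v| = rω|sinθ| = 0.0315·112.6·|sin 72.1°| = 3.3749 m/s = 3374.9 mm/s.

3370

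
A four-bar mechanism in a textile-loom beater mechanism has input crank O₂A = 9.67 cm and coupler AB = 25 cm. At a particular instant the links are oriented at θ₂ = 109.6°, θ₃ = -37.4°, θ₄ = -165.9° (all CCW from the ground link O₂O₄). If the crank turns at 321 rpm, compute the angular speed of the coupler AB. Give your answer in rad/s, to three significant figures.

ω₂ = 33.62 rad/s (from 321 rpm).
Differentiating the loop-closure r₂e^{iθ₂}+r₃e^{iθ₃}=r₁+r₄e^{iθ₄} gives r₂ω₂e^{iθ₂}+r₃ω₃e^{iθ₃}=r₄ω₄e^{iθ₄}.
Eliminating the other unknown: ω₃ = r₂ω₂ sin(θ₄−θ₂) / [r₃ sin(θ₃−θ₄)].
Numerator sine = +0.99540; denominator sine = +0.78261.
Result = 0.0967·33.62·(+0.99540) / (0.25·(+0.78261)) = +16.538 rad/s; magnitude 16.538 rad/s.

16.5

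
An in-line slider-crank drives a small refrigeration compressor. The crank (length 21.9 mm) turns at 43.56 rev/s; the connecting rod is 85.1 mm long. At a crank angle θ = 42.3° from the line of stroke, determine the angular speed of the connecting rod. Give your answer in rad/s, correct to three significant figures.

ω = 273.7 rad/s (converted from 43.56 rev/s).
The rod makes angle φ with the slider axis where L sinφ = r sinθ; differentiating, L cosφ·φ̇ = r ω cosθ.
L cosφ = √(L² − r² sin²θ) = 0.083814 m.
|ω_rod| = r ω |cosθ| / √(L² − r² sin²θ) = 0.0219·273.7·0.73963/0.083814 = 52.895 rad/s.

52.9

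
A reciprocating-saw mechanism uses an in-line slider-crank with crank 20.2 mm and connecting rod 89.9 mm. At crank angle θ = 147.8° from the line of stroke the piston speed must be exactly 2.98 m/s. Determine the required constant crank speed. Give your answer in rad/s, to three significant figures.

342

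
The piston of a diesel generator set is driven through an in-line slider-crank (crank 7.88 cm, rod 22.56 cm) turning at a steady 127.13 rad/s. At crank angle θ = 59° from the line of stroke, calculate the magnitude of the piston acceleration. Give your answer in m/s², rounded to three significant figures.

ω = 127.1 rad/s
x(θ) = r cosθ + √(L² − r² sin²θ); with ω constant, a = ω²·d²x/dθ².
d²x/dθ² = −r cosθ − r²(cos2θ)/√u − r⁴ sin²2θ/(4u^{3/2}),  u = L² − r² sin²θ = 0.0463331 m².
Substituting r = 0.0788 m, L = 0.2256 m, θ = 59°: d²x/dθ² = -0.027795 m.
a = ω²·d²x/dθ² = (127.1)²·(-0.027795) = -449.23 m/s²;  |a| = 449.23 m/s².

449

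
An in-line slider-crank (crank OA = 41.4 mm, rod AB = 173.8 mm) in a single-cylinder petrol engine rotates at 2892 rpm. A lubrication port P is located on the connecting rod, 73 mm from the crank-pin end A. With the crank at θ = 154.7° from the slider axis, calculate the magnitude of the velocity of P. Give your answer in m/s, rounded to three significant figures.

ω = 302.8 rad/s.  Crank-pin speed |V_A| = rω = 12.538 m/s, perpendicular to OA.
Rod angle: sinφ = −(r/L) sinθ ⇒ φ = -5.843°; ω_rod = −rω cosθ/√(L²−r²sin²θ) = +65.561 rad/s.
V_P = V_A + ω_rod × AP, with AP = 0.073 m along the rod.
Components: V_Px = −rω sinθ − a·ω_rod·sinφ = -4.871 m/s;  V_Py = rω cosθ + a·ω_rod·cosφ = -6.5742 m/s.
|V_P| = √(V_Px² + V_Py²) = 8.1821 m/s.

8.18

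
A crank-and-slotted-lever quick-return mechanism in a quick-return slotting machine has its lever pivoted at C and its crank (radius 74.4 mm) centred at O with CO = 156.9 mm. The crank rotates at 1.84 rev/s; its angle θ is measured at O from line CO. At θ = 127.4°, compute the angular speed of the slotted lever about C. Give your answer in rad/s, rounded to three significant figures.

1.13

ω = 11.56 rad/s (from 1.84 rev/s).
Crank pin A relative to C: A = (d + r cosθ, r sinθ); lever angle φ = atan2(r sinθ, d + r cosθ).
Differentiating tanφ: φ̇ = rω(d cosθ + r)/(d² + r² + 2dr cosθ).
d² + r² + 2dr cosθ = |CA|² = 0.0159727 m²;  d cosθ + r = -0.020897 m.
|ω_lever| = |0.0744·11.56·-0.020897| / 0.0159727 = 1.1253 rad/s.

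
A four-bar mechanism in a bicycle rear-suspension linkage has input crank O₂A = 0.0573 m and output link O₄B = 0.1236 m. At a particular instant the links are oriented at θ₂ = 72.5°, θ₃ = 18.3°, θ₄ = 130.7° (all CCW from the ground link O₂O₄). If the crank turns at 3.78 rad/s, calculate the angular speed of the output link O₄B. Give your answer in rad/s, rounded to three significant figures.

ω₂ = 3.78 rad/s
Differentiating the loop-closure r₂e^{iθ₂}+r₃e^{iθ₃}=r₁+r₄e^{iθ₄} gives r₂ω₂e^{iθ₂}+r₃ω₃e^{iθ₃}=r₄ω₄e^{iθ₄}.
Eliminating the other unknown: ω₄ = r₂ω₂ sin(θ₂−θ₃) / [r₄ sin(θ₄−θ₃)].
Numerator sine = +0.81106; denominator sine = +0.92455.
Result = 0.0573·3.78·(+0.81106) / (0.1236·(+0.92455)) = +1.5373 rad/s; magnitude 1.5373 rad/s.

1.54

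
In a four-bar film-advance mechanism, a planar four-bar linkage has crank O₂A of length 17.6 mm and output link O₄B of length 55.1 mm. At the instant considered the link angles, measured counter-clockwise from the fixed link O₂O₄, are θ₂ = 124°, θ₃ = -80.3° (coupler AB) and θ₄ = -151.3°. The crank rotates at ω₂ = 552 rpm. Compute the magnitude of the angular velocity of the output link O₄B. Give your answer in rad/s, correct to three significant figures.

8.04

ω₂ = 57.81 rad/s (from 552 rpm).
Differentiating the loop-closure r₂e^{iθ₂}+r₃e^{iθ₃}=r₁+r₄e^{iθ₄} gives r₂ω₂e^{iθ₂}+r₃ω₃e^{iθ₃}=r₄ω₄e^{iθ₄}.
Eliminating the other unknown: ω₄ = r₂ω₂ sin(θ₂−θ₃) / [r₄ sin(θ₄−θ₃)].
Numerator sine = -0.41151; denominator sine = -0.94552.
Result = 0.0176·57.81·(-0.41151) / (0.0551·(-0.94552)) = +8.0361 rad/s; magnitude 8.0361 rad/s.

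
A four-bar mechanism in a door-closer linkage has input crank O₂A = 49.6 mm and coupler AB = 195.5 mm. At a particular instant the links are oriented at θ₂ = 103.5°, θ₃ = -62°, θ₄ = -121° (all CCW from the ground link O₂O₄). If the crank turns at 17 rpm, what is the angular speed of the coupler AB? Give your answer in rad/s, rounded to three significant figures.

0.369

ω₂ = 1.78 rad/s (from 17 rpm).
Differentiating the loop-closure r₂e^{iθ₂}+r₃e^{iθ₃}=r₁+r₄e^{iθ₄} gives r₂ω₂e^{iθ₂}+r₃ω₃e^{iθ₃}=r₄ω₄e^{iθ₄}.
Eliminating the other unknown: ω₃ = r₂ω₂ sin(θ₄−θ₂) / [r₃ sin(θ₃−θ₄)].
Numerator sine = +0.70091; denominator sine = +0.85717.
Result = 0.0496·1.78·(+0.70091) / (0.1955·(+0.85717)) = +0.36932 rad/s; magnitude 0.36932 rad/s.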